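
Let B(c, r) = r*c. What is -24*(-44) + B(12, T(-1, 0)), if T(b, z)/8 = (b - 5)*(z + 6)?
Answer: -2400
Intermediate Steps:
T(b, z) = 8*(-5 + b)*(6 + z) (T(b, z) = 8*((b - 5)*(z + 6)) = 8*((-5 + b)*(6 + z)) = 8*(-5 + b)*(6 + z))
B(c, r) = c*r
-24*(-44) + B(12, T(-1, 0)) = -24*(-44) + 12*(-240 - 40*0 + 48*(-1) + 8*(-1)*0) = 1056 + 12*(-240 + 0 - 48 + 0) = 1056 + 12*(-288) = 1056 - 3456 = -2400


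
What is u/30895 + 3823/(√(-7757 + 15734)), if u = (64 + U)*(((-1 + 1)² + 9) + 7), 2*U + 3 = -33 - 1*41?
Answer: 408/30895 + 3823*√7977/7977 ≈ 42.817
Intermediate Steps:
U = -77/2 (U = -3/2 + (-33 - 1*41)/2 = -3/2 + (-33 - 41)/2 = -3/2 + (½)*(-74) = -3/2 - 37 = -77/2 ≈ -38.500)
u = 408 (u = (64 - 77/2)*(((-1 + 1)² + 9) + 7) = 51*((0² + 9) + 7)/2 = 51*((0 + 9) + 7)/2 = 51*(9 + 7)/2 = (51/2)*16 = 408)
u/30895 + 3823/(√(-7757 + 15734)) = 408/30895 + 3823/(√(-7757 + 15734)) = 408*(1/30895) + 3823/(√7977) = 408/30895 + 3823*(√7977/7977) = 408/30895 + 3823*√7977/7977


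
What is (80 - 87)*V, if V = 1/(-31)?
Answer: 7/31 ≈ 0.22581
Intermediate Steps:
V = -1/31 ≈ -0.032258
(80 - 87)*V = (80 - 87)*(-1/31) = -7*(-1/31) = 7/31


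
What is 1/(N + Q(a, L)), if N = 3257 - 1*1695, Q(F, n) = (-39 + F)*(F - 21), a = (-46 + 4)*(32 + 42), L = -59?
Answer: 1/9848525 ≈ 1.0154e-7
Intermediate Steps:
a = -3108 (a = -42*74 = -3108)
Q(F, n) = (-39 + F)*(-21 + F)
N = 1562 (N = 3257 - 1695 = 1562)
1/(N + Q(a, L)) = 1/(1562 + (819 + (-3108)**2 - 60*(-3108))) = 1/(1562 + (819 + 9659664 + 186480)) = 1/(1562 + 9846963) = 1/9848525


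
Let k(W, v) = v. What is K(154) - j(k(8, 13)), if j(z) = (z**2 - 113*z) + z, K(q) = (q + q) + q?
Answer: 1749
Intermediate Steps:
K(q) = 3*q (K(q) = 2*q + q = 3*q)
j(z) = z**2 - 112*z
K(154) - j(k(8, 13)) = 3*154 - 13*(-112 + 13) = 462 - 13*(-99) = 462 - 1*(-1287) = 462 + 1287 = 1749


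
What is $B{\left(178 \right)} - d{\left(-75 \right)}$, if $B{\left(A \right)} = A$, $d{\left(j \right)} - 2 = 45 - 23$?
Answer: $154$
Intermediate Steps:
$d{\left(j \right)} = 24$ ($d{\left(j \right)} = 2 + \left(45 - 23\right) = 2 + 22 = 24$)
$B{\left(178 \right)} - d{\left(-75 \right)} = 178 - 24 = 154$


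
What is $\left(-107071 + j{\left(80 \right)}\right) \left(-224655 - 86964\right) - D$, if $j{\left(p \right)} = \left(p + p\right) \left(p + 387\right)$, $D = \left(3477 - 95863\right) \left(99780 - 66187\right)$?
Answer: $13184709167$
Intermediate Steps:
$D = -3103522898$ ($D = \left(-92386\right) 33593 = -3103522898$)
$j{\left(p \right)} = 2 p \left(387 + p\right)$
$\left(-107071 + j{\left(80 \right)}\right) \left(-224655 - 86964\right) - D = \left(-107071 + 2 \cdot 80 \left(387 + 80\right)\right) \left(-224655 - 86964\right) - -3103522898 = \left(-107071 + 2 \cdot 80 \cdot 467\right) \left(-311619\right) + 3103522898 = \left(-107071 + 74720\right) \left(-311619\right) + 3103522898 = \left(-32351\right) \left(-311619\right) + 3103522898 = 10081186269 + 3103522898 = 13184709167$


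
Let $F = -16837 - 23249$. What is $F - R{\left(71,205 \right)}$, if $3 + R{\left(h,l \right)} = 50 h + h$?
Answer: $-43704$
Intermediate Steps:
$F = -40086$ ($F = -16837 - 23249 = -40086$)
$R{\left(h,l \right)} = -3 + 51 h$ ($R{\left(h,l \right)} = -3 + \left(50 h + h\right) = -3 + 51 h$)
$F - R{\left(71,205 \right)} = -40086 - \left(-3 + 51 \cdot 71\right) = -40086 - \left(-3 + 3621\right) = -40086 - 3618 = -43704$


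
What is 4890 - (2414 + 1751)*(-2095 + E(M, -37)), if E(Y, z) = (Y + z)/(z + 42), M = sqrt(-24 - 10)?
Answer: 8761386 - 833*I*sqrt(34) ≈ 8.7614e+6 - 4857.2*I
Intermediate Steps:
M = I*sqrt(34) (M = sqrt(-34) = I*sqrt(34) ≈ 5.8309*I)
E(Y, z) = (Y + z)/(42 + z)
4890 - (2414 + 1751)*(-2095 + E(M, -37)) = 4890 - (2414 + 1751)*(-2095 + (I*sqrt(34) - 37)/(42 - 37)) = 4890 - 4165*(-2095 + (-37 + I*sqrt(34))/5) = 4890 - 4165*(-2095 + (-37/5 + I*sqrt(34)/5)) = 4890 - 4165*(-10512/5 + I*sqrt(34)/5) = 4890 - (-8756496 + 833*I*sqrt(34)) = 4890 + (8756496 - 833*I*sqrt(34)) = 8761386 - 833*I*sqrt(34)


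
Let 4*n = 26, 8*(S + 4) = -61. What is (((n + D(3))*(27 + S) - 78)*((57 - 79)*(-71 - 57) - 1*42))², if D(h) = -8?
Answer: 5030057642841/64 ≈ 7.8595e+10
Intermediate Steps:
S = -93/8 (S = -4 + (⅛)*(-61) = -4 - 61/8 = -93/8 ≈ -11.625)
n = 13/2 (n = (¼)*26 = 13/2 ≈ 6.5000)
(((n + D(3))*(27 + S) - 78)*((57 - 79)*(-71 - 57) - 1*42))² = (((13/2 - 8)*(27 - 93/8) - 78)*((57 - 79)*(-71 - 57) - 1*42))² = ((-3/2*123/8 - 78)*(-22*(-128) - 42))² = ((-369/16 - 78)*(2816 - 42))² = (-1617/16*2774)² = (-2242779/8)² = 5030057642841/64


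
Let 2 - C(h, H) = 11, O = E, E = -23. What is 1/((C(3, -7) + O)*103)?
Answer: -1/3296 ≈ -0.00030340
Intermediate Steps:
O = -23
C(h, H) = -9 (C(h, H) = 2 - 1*11 = 2 - 11 = -9)
1/((C(3, -7) + O)*103) = 1/((-9 - 23)*103) = 1/(-32*103) = 1/(-3296) = -1/3296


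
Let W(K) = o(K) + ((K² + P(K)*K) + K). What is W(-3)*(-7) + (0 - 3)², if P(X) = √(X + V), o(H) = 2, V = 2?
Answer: -47 + 21*I ≈ -47.0 + 21.0*I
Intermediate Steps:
P(X) = √(2 + X) (P(X) = √(X + 2) = √(2 + X))
W(K) = 2 + K + K² + K*√(2 + K) (W(K) = 2 + ((K² + √(2 + K)*K) + K) = 2 + ((K² + K*√(2 + K)) + K) = 2 + (K + K² + K*√(2 + K)) = 2 + K + K² + K*√(2 + K))
W(-3)*(-7) + (0 - 3)² = (2 - 3 + (-3)² - 3*√(2 - 3))*(-7) + (0 - 3)² = (2 - 3 + 9 - 3*I)*(-7) + (-3)² = (2 - 3 + 9 - 3*I)*(-7) + 9 = (8 - 3*I)*(-7) + 9 = (-56 + 21*I) + 9 = -47 + 21*I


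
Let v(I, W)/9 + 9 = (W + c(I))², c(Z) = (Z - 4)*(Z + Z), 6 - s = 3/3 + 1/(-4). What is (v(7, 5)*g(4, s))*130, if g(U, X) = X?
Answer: 13513500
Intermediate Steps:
s = 21/4 (s = 6 - (3/3 + 1/(-4)) = 6 - (3*(⅓) + 1*(-¼)) = 6 - (1 - ¼) = 6 - 1*¾ = 6 - ¾ = 21/4 ≈ 5.2500)
c(Z) = 2*Z*(-4 + Z) (c(Z) = (-4 + Z)*(2*Z) = 2*Z*(-4 + Z))
v(I, W) = -81 + 9*(W + 2*I*(-4 + I))²
(v(7, 5)*g(4, s))*130 = ((-81 + 9*(5 + 2*7*(-4 + 7))²)*(21/4))*130 = ((-81 + 9*(5 + 2*7*3)²)*(21/4))*130 = ((-81 + 9*(5 + 42)²)*(21/4))*130 = ((-81 + 9*47²)*(21/4))*130 = ((-81 + 9*2209)*(21/4))*130 = ((-81 + 19881)*(21/4))*130 = (19800*(21/4))*130 = 103950*130 = 13513500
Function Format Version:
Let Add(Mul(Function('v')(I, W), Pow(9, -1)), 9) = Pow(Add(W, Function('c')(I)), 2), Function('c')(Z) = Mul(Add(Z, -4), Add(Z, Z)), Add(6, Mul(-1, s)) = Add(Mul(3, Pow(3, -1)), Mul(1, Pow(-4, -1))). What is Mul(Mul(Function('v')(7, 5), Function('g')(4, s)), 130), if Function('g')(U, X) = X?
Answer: 13513500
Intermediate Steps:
s = Rational(21, 4) (s = Add(6, Mul(-1, Add(Mul(3, Pow(3, -1)), Mul(1, Pow(-4, -1))))) = Add(6, Mul(-1, Add(Mul(3, Rational(1, 3)), Mul(1, Rational(-1, 4))))) = Add(6, Mul(-1, Add(1, Rational(-1, 4)))) = Add(6, Mul(-1, Rational(3, 4))) = Add(6, Rational(-3, 4)) = Rational(21, 4) ≈ 5.2500)
Function('c')(Z) = Mul(2, Z, Add(-4, Z)) (Function('c')(Z) = Mul(Add(-4, Z), Mul(2, Z)) = Mul(2, Z, Add(-4, Z)))
Function('v')(I, W) = Add(-81, Mul(9, Pow(Add(W, Mul(2, I, Add(-4, I))), 2)))
Mul(Mul(Function('v')(7, 5), Function('g')(4, s)), 130) = Mul(Mul(Add(-81, Mul(9, Pow(Add(5, Mul(2, 7, Add(-4, 7))), 2))), Rational(21, 4)), 130) = Mul(Mul(Add(-81, Mul(9, Pow(Add(5, Mul(2, 7, 3)), 2))), Rational(21, 4)), 130) = Mul(Mul(Add(-81, Mul(9, Pow(Add(5, 42), 2))), Rational(21, 4)), 130) = Mul(Mul(Add(-81, Mul(9, Pow(47, 2))), Rational(21, 4)), 130) = Mul(Mul(Add(-81, Mul(9, 2209)), Rational(21, 4)), 130) = Mul(Mul(Add(-81, 19881), Rational(21, 4)), 130) = Mul(Mul(19800, Rational(21, 4)), 130) = Mul(103950, 130) = 13513500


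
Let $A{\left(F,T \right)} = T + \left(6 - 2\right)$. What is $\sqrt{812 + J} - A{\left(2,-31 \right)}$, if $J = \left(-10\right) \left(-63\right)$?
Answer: $27 + \sqrt{1442} \approx 64.974$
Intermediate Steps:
$J = 630$
$A{\left(F,T \right)} = 4 + T$ ($A{\left(F,T \right)} = T + \left(6 - 2\right) = T + 4 = 4 + T$)
$\sqrt{812 + J} - A{\left(2,-31 \right)} = \sqrt{812 + 630} - \left(4 - 31\right) = \sqrt{1442} - -27 = \sqrt{1442} + 27 = 27 + \sqrt{1442}$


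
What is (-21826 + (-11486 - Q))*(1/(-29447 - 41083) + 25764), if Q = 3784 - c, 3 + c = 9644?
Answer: -9977887840229/14106 ≈ -7.0735e+8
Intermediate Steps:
c = 9641 (c = -3 + 9644 = 9641)
Q = -5857 (Q = 3784 - 1*9641 = 3784 - 9641 = -5857)
(-21826 + (-11486 - Q))*(1/(-29447 - 41083) + 25764) = (-21826 + (-11486 - 1*(-5857)))*(1/(-29447 - 41083) + 25764) = (-21826 + (-11486 + 5857))*(1/(-70530) + 25764) = (-21826 - 5629)*(-1/70530 + 25764) = -27455*1817134919/70530 = -9977887840229/14106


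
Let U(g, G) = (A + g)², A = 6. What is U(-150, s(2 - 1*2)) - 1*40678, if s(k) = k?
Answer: -19942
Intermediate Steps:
U(g, G) = (6 + g)²
U(-150, s(2 - 1*2)) - 1*40678 = (6 - 150)² - 1*40678 = (-144)² - 40678 = 20736 - 40678 = -19942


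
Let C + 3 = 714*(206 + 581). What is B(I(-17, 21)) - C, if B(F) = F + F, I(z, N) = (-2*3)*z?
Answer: -561711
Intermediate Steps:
I(z, N) = -6*z
B(F) = 2*F
C = 561915 (C = -3 + 714*(206 + 581) = -3 + 714*787 = -3 + 561918 = 561915)
B(I(-17, 21)) - C = 2*(-6*(-17)) - 1*561915 = 2*102 - 561915 = 204 - 561915 = -561711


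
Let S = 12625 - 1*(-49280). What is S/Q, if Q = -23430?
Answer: -4127/1562 ≈ -2.6421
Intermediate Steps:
S = 61905 (S = 12625 + 49280 = 61905)
S/Q = 61905/(-23430) = 61905*(-1/23430) = -4127/1562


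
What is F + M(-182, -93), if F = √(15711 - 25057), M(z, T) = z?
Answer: -182 + I*√9346 ≈ -182.0 + 96.675*I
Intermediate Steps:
F = I*√9346 (F = √(-9346) = I*√9346 ≈ 96.675*I)
F + M(-182, -93) = I*√9346 - 182 = -182 + I*√9346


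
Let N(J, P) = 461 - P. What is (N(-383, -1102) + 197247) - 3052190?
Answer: -2853380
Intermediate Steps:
(N(-383, -1102) + 197247) - 3052190 = ((461 - 1*(-1102)) + 197247) - 3052190 = ((461 + 1102) + 197247) - 3052190 = (1563 + 197247) - 3052190 = 198810 - 3052190 = -2853380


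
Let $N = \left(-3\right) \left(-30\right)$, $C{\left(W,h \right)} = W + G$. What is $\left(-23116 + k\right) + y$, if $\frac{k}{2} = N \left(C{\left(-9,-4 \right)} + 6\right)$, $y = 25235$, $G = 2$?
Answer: $1939$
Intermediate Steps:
$C{\left(W,h \right)} = 2 + W$ ($C{\left(W,h \right)} = W + 2 = 2 + W$)
$N = 90$
$k = -180$ ($k = 2 \cdot 90 \left(\left(2 - 9\right) + 6\right) = 2 \cdot 90 \left(-7 + 6\right) = 2 \cdot 90 \left(-1\right) = 2 \left(-90\right) = -180$)
$\left(-23116 + k\right) + y = \left(-23116 - 180\right) + 25235 = -23296 + 25235 = 1939$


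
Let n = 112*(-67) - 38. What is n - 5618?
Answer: -13160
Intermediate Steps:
n = -7542 (n = -7504 - 38 = -7542)
n - 5618 = -7542 - 5618 = -13160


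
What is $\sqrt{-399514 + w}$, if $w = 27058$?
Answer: $6 i \sqrt{10346} \approx 610.29 i$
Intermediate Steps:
$\sqrt{-399514 + w} = \sqrt{-399514 + 27058} = \sqrt{-372456} = 6 i \sqrt{10346}$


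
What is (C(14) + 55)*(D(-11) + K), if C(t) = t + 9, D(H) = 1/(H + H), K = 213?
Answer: 182715/11 ≈ 16610.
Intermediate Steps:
D(H) = 1/(2*H)
C(t) = 9 + t
(C(14) + 55)*(D(-11) + K) = ((9 + 14) + 55)*((1/2)/(-11) + 213) = (23 + 55)*((1/2)*(-1/11) + 213) = 78*(-1/22 + 213) = 78*(4685/22) = 182715/11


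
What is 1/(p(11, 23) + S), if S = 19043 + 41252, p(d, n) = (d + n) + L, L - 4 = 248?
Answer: 1/60581 ≈ 1.6507e-5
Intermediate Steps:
L = 252 (L = 4 + 248 = 252)
p(d, n) = 252 + d + n (p(d, n) = (d + n) + 252 = 252 + d + n)
S = 60295
1/(p(11, 23) + S) = 1/((252 + 11 + 23) + 60295) = 1/(286 + 60295) = 1/60581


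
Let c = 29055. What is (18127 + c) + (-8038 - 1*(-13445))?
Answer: 52589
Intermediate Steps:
(18127 + c) + (-8038 - 1*(-13445)) = (18127 + 29055) + (-8038 - 1*(-13445)) = 47182 + (-8038 + 13445) = 47182 + 5407 = 52589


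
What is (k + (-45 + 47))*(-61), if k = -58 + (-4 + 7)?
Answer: 3233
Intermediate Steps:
k = -55 (k = -58 + 3 = -55)
(k + (-45 + 47))*(-61) = (-55 + (-45 + 47))*(-61) = (-55 + 2)*(-61) = -53*(-61) = 3233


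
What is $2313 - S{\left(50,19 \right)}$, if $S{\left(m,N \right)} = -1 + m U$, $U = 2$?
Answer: $2214$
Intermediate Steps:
$S{\left(m,N \right)} = -1 + 2 m$ ($S{\left(m,N \right)} = -1 + m 2 = -1 + 2 m$)
$2313 - S{\left(50,19 \right)} = 2313 - \left(-1 + 2 \cdot 50\right) = 2313 - \left(-1 + 100\right) = 2313 - 99 = 2214$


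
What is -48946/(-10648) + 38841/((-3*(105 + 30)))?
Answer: -65625973/718740 ≈ -91.307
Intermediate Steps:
-48946/(-10648) + 38841/((-3*(105 + 30))) = -48946*(-1/10648) + 38841/((-3*135)) = 24473/5324 + 38841/(-405) = 24473/5324 + 38841*(-1/405) = 24473/5324 - 12947/135 = -65625973/718740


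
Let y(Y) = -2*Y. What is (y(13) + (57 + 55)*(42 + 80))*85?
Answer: 1159230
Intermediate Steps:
(y(13) + (57 + 55)*(42 + 80))*85 = (-2*13 + (57 + 55)*(42 + 80))*85 = (-26 + 112*122)*85 = (-26 + 13664)*85 = 13638*85 = 1159230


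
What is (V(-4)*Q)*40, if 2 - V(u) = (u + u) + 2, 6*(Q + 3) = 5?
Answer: -2080/3 ≈ -693.33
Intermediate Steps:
Q = -13/6 (Q = -3 + (1/6)*5 = -3 + 5/6 = -13/6 ≈ -2.1667)
V(u) = -2*u (V(u) = 2 - ((u + u) + 2) = 2 - (2*u + 2) = 2 - (2 + 2*u) = 2 + (-2 - 2*u) = -2*u)
(V(-4)*Q)*40 = (-2*(-4)*(-13/6))*40 = (8*(-13/6))*40 = -52/3*40 = -2080/3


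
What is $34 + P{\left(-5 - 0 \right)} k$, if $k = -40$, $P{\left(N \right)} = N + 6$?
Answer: $-6$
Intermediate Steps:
$P{\left(N \right)} = 6 + N$
$34 + P{\left(-5 - 0 \right)} k = 34 + \left(6 - 5\right) \left(-40\right) = 34 + 1 \left(-40\right) = 34 - 40 = -6$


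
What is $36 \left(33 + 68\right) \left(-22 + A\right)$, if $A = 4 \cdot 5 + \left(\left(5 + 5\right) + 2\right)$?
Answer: $36360$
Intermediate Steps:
$A = 32$ ($A = 20 + \left(10 + 2\right) = 20 + 12 = 32$)
$36 \left(33 + 68\right) \left(-22 + A\right) = 36 \left(33 + 68\right) \left(-22 + 32\right) = 36 \cdot 101 \cdot 10 = 36 \cdot 1010 = 36360$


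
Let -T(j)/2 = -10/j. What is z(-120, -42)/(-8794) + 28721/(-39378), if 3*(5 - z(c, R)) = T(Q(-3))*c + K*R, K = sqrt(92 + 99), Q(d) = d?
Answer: -20189047/28857511 - 7*sqrt(191)/4397 ≈ -0.72161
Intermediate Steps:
T(j) = 20/j (T(j) = -(-20)/j = 20/j)
K = sqrt(191) ≈ 13.820
z(c, R) = 5 + 20*c/9 - R*sqrt(191)/3 (z(c, R) = 5 - ((20/(-3))*c + sqrt(191)*R)/3 = 5 - ((20*(-1/3))*c + R*sqrt(191))/3 = 5 - (-20*c/3 + R*sqrt(191))/3 = 5 + (20*c/9 - R*sqrt(191)/3) = 5 + 20*c/9 - R*sqrt(191)/3)
z(-120, -42)/(-8794) + 28721/(-39378) = (5 + (20/9)*(-120) - 1/3*(-42)*sqrt(191))/(-8794) + 28721/(-39378) = (5 - 800/3 + 14*sqrt(191))*(-1/8794) + 28721*(-1/39378) = (-785/3 + 14*sqrt(191))*(-1/8794) - 28721/39378 = (785/26382 - 7*sqrt(191)/4397) - 28721/39378 = -20189047/28857511 - 7*sqrt(191)/4397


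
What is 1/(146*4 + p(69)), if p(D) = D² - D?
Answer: 1/5276 ≈ 0.00018954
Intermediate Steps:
1/(146*4 + p(69)) = 1/(146*4 + 69*(-1 + 69)) = 1/(584 + 69*68) = 1/(584 + 4692) = 1/5276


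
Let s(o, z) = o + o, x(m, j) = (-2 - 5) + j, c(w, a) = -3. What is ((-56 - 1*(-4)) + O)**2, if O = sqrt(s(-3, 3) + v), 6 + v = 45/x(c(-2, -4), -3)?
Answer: (104 - I*sqrt(66))**2/4 ≈ 2687.5 - 422.45*I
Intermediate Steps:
x(m, j) = -7 + j
s(o, z) = 2*o
v = -21/2 (v = -6 + 45/(-7 - 3) = -6 + 45/(-10) = -6 + 45*(-1/10) = -6 - 9/2 = -21/2 ≈ -10.500)
O = I*sqrt(66)/2 (O = sqrt(2*(-3) - 21/2) = sqrt(-6 - 21/2) = sqrt(-33/2) = I*sqrt(66)/2 ≈ 4.062*I)
((-56 - 1*(-4)) + O)**2 = ((-56 - 1*(-4)) + I*sqrt(66)/2)**2 = ((-56 + 4) + I*sqrt(66)/2)**2 = (-52 + I*sqrt(66)/2)**2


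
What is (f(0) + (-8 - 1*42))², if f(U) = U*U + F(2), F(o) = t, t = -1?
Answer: 2601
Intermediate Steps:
F(o) = -1
f(U) = -1 + U² (f(U) = U*U - 1 = U² - 1 = -1 + U²)
(f(0) + (-8 - 1*42))² = ((-1 + 0²) + (-8 - 1*42))² = ((-1 + 0) + (-8 - 42))² = (-1 - 50)² = (-51)² = 2601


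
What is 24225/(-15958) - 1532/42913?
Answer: -1064015081/684805654 ≈ -1.5537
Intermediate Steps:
24225/(-15958) - 1532/42913 = 24225*(-1/15958) - 1532*1/42913 = -24225/15958 - 1532/42913 = -1064015081/684805654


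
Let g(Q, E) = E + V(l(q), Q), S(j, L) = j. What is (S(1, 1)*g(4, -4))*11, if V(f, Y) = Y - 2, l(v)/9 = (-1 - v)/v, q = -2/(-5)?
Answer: -22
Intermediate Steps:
q = 2/5 (q = -2*(-1/5) = 2/5 ≈ 0.40000)
l(v) = 9*(-1 - v)/v (l(v) = 9*((-1 - v)/v) = 9*(-1 - v)/v)
V(f, Y) = -2 + Y
g(Q, E) = -2 + E + Q (g(Q, E) = E + (-2 + Q) = -2 + E + Q)
(S(1, 1)*g(4, -4))*11 = (1*(-2 - 4 + 4))*11 = (1*(-2))*11 = -2*11 = -22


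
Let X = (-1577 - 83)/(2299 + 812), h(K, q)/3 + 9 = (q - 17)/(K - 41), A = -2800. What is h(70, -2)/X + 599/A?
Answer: 364411807/6739600 ≈ 54.070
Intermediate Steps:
h(K, q) = -27 + 3*(-17 + q)/(-41 + K) (h(K, q) = -27 + 3*((q - 17)/(K - 41)) = -27 + 3*((-17 + q)/(-41 + K)) = -27 + 3*(-17 + q)/(-41 + K))
X = -1660/3111 ≈ -0.53359
h(70, -2)/X + 599/A = (3*(352 - 2 - 9*70)/(-41 + 70))/(-1660/3111) + 599/(-2800) = (3*(352 - 2 - 630)/29)*(-3111/1660) + 599*(-1/2800) = (3*(1/29)*(-280))*(-3111/1660) - 599/2800 = -840/29*(-3111/1660) - 599/2800 = 130662/2407 - 599/2800 = 364411807/6739600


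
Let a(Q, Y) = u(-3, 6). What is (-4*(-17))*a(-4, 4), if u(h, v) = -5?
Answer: -340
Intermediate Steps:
a(Q, Y) = -5
(-4*(-17))*a(-4, 4) = -4*(-17)*(-5) = 68*(-5) = -340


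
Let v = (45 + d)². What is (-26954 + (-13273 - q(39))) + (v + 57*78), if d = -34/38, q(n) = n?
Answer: -12228776/361 ≈ -33875.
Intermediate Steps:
d = -17/19 (d = -34*1/38 = -17/19 ≈ -0.89474)
v = 702244/361 (v = (45 - 17/19)² = (838/19)² = 702244/361 ≈ 1945.3)
(-26954 + (-13273 - q(39))) + (v + 57*78) = (-26954 + (-13273 - 1*39)) + (702244/361 + 57*78) = (-26954 + (-13273 - 39)) + (702244/361 + 4446) = (-26954 - 13312) + 2307250/361 = -40266 + 2307250/361 = -12228776/361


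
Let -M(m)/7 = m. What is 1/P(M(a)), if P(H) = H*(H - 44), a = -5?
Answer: -1/315 ≈ -0.0031746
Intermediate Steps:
M(m) = -7*m
P(H) = H*(-44 + H)
1/P(M(a)) = 1/((-7*(-5))*(-44 - 7*(-5))) = 1/(35*(-44 + 35)) = 1/(35*(-9)) = 1/(-315) = -1/315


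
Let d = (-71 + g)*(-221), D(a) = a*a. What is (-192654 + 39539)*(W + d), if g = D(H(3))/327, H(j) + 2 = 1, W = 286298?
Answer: -15120134116930/327 ≈ -4.6239e+10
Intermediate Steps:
H(j) = -1 (H(j) = -2 + 1 = -1)
D(a) = a**2
g = 1/327 (g = (-1)**2/327 = 1*(1/327) = 1/327 ≈ 0.0030581)
d = 5130736/327 (d = (-71 + 1/327)*(-221) = -23216/327*(-221) = 5130736/327 ≈ 15690.)
(-192654 + 39539)*(W + d) = (-192654 + 39539)*(286298 + 5130736/327) = -153115*98750182/327 = -15120134116930/327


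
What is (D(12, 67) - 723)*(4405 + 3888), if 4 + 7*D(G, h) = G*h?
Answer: -35336473/7 ≈ -5.0481e+6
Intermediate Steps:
D(G, h) = -4/7 + G*h/7 (D(G, h) = -4/7 + (G*h)/7 = -4/7 + G*h/7)
(D(12, 67) - 723)*(4405 + 3888) = ((-4/7 + (⅐)*12*67) - 723)*(4405 + 3888) = ((-4/7 + 804/7) - 723)*8293 = (800/7 - 723)*8293 = -4261/7*8293 = -35336473/7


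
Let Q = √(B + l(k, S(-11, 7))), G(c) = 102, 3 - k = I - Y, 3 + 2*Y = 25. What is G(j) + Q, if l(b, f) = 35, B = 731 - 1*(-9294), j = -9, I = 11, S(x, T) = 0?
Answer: 102 + 2*√2515 ≈ 202.30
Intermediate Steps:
Y = 11 (Y = -3/2 + (½)*25 = -3/2 + 25/2 = 11)
k = 3 (k = 3 - (11 - 1*11) = 3 - (11 - 11) = 3 - 1*0 = 3 + 0 = 3)
B = 10025 (B = 731 + 9294 = 10025)
Q = 2*√2515 (Q = √(10025 + 35) = √10060 = 2*√2515 ≈ 100.30)
G(j) + Q = 102 + 2*√2515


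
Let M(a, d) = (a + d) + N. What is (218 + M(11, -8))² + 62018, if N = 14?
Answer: 117243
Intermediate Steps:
M(a, d) = 14 + a + d (M(a, d) = (a + d) + 14 = 14 + a + d)
(218 + M(11, -8))² + 62018 = (218 + (14 + 11 - 8))² + 62018 = (218 + 17)² + 62018 = 235² + 62018 = 55225 + 62018 = 117243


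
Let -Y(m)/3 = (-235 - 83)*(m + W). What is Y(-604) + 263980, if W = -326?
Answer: -623240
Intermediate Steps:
Y(m) = -311004 + 954*m (Y(m) = -3*(-235 - 83)*(m - 326) = -(-954)*(-326 + m) = -3*(103668 - 318*m) = -311004 + 954*m)
Y(-604) + 263980 = (-311004 + 954*(-604)) + 263980 = (-311004 - 576216) + 263980 = -887220 + 263980 = -623240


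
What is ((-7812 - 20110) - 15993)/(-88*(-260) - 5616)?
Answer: -43915/17264 ≈ -2.5437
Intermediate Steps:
((-7812 - 20110) - 15993)/(-88*(-260) - 5616) = (-27922 - 15993)/(22880 - 5616) = -43915/17264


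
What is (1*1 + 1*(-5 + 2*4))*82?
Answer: 328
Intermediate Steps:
(1*1 + 1*(-5 + 2*4))*82 = (1 + 1*(-5 + 8))*82 = (1 + 1*3)*82 = (1 + 3)*82 = 4*82 = 328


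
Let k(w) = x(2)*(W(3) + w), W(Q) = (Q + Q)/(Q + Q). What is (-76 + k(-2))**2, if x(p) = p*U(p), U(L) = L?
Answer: 6400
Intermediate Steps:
W(Q) = 1 (W(Q) = (2*Q)/((2*Q)) = (2*Q)*(1/(2*Q)) = 1)
x(p) = p**2 (x(p) = p*p = p**2)
k(w) = 4 + 4*w (k(w) = 2**2*(1 + w) = 4*(1 + w) = 4 + 4*w)
(-76 + k(-2))**2 = (-76 + (4 + 4*(-2)))**2 = (-76 + (4 - 8))**2 = (-76 - 4)**2 = (-80)**2 = 6400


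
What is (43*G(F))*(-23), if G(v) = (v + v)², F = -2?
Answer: -15824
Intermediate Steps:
G(v) = 4*v² (G(v) = (2*v)² = 4*v²)
(43*G(F))*(-23) = (43*(4*(-2)²))*(-23) = (43*(4*4))*(-23) = (43*16)*(-23) = 688*(-23) = -15824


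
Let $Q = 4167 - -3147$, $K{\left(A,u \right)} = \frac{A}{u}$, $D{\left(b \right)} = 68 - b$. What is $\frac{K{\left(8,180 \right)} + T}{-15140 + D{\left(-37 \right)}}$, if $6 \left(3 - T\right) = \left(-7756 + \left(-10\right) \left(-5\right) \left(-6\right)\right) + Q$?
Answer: $- \frac{5702}{676575} \approx -0.0084277$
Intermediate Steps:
$Q = 7314$ ($Q = 4167 + 3147 = 7314$)
$T = \frac{380}{3}$ ($T = 3 - \frac{\left(-7756 + \left(-10\right) \left(-5\right) \left(-6\right)\right) + 7314}{6} = 3 - \frac{\left(-7756 + 50 \left(-6\right)\right) + 7314}{6} = 3 - \frac{\left(-7756 - 300\right) + 7314}{6} = 3 - \frac{-8056 + 7314}{6} = 3 - - \frac{371}{3} = 3 + \frac{371}{3} = \frac{380}{3} \approx 126.67$)
$\frac{K{\left(8,180 \right)} + T}{-15140 + D{\left(-37 \right)}} = \frac{\frac{8}{180} + \frac{380}{3}}{-15140 + \left(68 - -37\right)} = \frac{8 \cdot \frac{1}{180} + \frac{380}{3}}{-15140 + \left(68 + 37\right)} = \frac{\frac{2}{45} + \frac{380}{3}}{-15140 + 105} = \frac{5702}{45 \left(-15035\right)} = \frac{5702}{45} \left(- \frac{1}{15035}\right) = - \frac{5702}{676575}$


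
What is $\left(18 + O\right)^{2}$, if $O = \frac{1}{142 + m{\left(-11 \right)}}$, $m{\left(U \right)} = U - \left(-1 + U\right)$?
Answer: $\frac{6630625}{20449} \approx 324.25$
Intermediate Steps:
$m{\left(U \right)} = 1$
$O = \frac{1}{143}$ ($O = \frac{1}{142 + 1} = \frac{1}{143} \approx 0.006993$)
$\left(18 + O\right)^{2} = \left(18 + \frac{1}{143}\right)^{2} = \left(\frac{2575}{143}\right)^{2} = \frac{6630625}{20449}$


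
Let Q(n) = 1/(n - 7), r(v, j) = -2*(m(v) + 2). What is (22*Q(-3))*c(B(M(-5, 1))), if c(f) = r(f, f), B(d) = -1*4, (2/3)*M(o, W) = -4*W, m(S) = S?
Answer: -44/5 ≈ -8.8000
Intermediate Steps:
M(o, W) = -6*W (M(o, W) = 3*(-4*W)/2 = -6*W)
r(v, j) = -4 - 2*v (r(v, j) = -2*(v + 2) = -2*(2 + v) = -4 - 2*v)
B(d) = -4
Q(n) = 1/(-7 + n)
c(f) = -4 - 2*f
(22*Q(-3))*c(B(M(-5, 1))) = (22/(-7 - 3))*(-4 - 2*(-4)) = (22/(-10))*(-4 + 8) = (22*(-⅒))*4 = -11/5*4 = -44/5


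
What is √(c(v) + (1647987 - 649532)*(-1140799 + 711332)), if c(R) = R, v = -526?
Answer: I*√428803474011 ≈ 6.5483e+5*I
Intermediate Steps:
√(c(v) + (1647987 - 649532)*(-1140799 + 711332)) = √(-526 + (1647987 - 649532)*(-1140799 + 711332)) = √(-526 + 998455*(-429467)) = √(-526 - 428803473485) = √(-428803474011) = I*√428803474011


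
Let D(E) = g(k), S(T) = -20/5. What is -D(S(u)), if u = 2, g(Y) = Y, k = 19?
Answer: -19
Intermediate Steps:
S(T) = -4 (S(T) = -20*1/5 = -4)
D(E) = 19
-D(S(u)) = -1*19 = -19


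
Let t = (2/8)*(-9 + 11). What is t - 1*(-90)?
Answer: 181/2 ≈ 90.500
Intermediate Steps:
t = 1/2 (t = (2*(1/8))*2 = (1/4)*2 = 1/2 ≈ 0.50000)
t - 1*(-90) = 1/2 - 1*(-90) = 1/2 + 90 = 181/2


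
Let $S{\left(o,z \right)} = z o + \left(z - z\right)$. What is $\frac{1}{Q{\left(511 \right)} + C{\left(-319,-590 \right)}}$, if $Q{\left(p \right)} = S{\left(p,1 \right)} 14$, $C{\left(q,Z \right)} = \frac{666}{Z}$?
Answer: $\frac{295}{2110097} \approx 0.0001398$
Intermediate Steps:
$S{\left(o,z \right)} = o z$ ($S{\left(o,z \right)} = o z + 0 = o z$)
$Q{\left(p \right)} = 14 p$ ($Q{\left(p \right)} = p 1 \cdot 14 = p 14 = 14 p$)
$\frac{1}{Q{\left(511 \right)} + C{\left(-319,-590 \right)}} = \frac{1}{14 \cdot 511 + \frac{666}{-590}} = \frac{1}{7154 + 666 \left(- \frac{1}{590}\right)} = \frac{1}{7154 - \frac{333}{295}} = \frac{1}{\frac{2110097}{295}} = \frac{295}{2110097}$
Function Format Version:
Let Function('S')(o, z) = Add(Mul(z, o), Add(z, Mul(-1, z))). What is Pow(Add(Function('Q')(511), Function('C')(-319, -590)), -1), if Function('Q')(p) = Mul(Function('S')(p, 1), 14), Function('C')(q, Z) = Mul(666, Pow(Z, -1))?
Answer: Rational(295, 2110097) ≈ 0.00013980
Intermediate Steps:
Function('S')(o, z) = Mul(o, z) (Function('S')(o, z) = Add(Mul(o, z), 0) = Mul(o, z))
Function('Q')(p) = Mul(14, p) (Function('Q')(p) = Mul(Mul(p, 1), 14) = Mul(p, 14) = Mul(14, p))
Pow(Add(Function('Q')(511), Function('C')(-319, -590)), -1) = Pow(Add(Mul(14, 511), Mul(666, Pow(-590, -1))), -1) = Pow(Add(7154, Mul(666, Rational(-1, 590))), -1) = Pow(Add(7154, Rational(-333, 295)), -1) = Pow(Rational(2110097, 295), -1) = Rational(295, 2110097)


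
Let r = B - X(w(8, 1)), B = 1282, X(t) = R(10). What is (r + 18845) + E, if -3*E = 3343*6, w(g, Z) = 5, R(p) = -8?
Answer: 13449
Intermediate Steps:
X(t) = -8
E = -6686 (E = -3343*6/3 = -⅓*20058 = -6686)
r = 1290 (r = 1282 - 1*(-8) = 1282 + 8 = 1290)
(r + 18845) + E = (1290 + 18845) - 6686 = 20135 - 6686 = 13449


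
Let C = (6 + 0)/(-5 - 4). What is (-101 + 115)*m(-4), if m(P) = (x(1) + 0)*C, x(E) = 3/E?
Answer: -28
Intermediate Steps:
C = -⅔ (C = 6/(-9) = 6*(-⅑) = -⅔ ≈ -0.66667)
m(P) = -2 (m(P) = (3/1 + 0)*(-⅔) = (3*1 + 0)*(-⅔) = (3 + 0)*(-⅔) = 3*(-⅔) = -2)
(-101 + 115)*m(-4) = (-101 + 115)*(-2) = 14*(-2) = -28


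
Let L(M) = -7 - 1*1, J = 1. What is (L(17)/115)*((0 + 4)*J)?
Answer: -32/115 ≈ -0.27826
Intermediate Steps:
L(M) = -8 (L(M) = -7 - 1 = -8)
(L(17)/115)*((0 + 4)*J) = (-8/115)*((0 + 4)*1) = (-8*1/115)*(4*1) = -8/115*4 = -32/115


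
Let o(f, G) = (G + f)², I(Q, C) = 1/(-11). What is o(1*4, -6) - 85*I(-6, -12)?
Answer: 129/11 ≈ 11.727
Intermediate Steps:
I(Q, C) = -1/11
o(1*4, -6) - 85*I(-6, -12) = (-6 + 1*4)² - 85*(-1/11) = (-6 + 4)² + 85/11 = (-2)² + 85/11 = 4 + 85/11 = 129/11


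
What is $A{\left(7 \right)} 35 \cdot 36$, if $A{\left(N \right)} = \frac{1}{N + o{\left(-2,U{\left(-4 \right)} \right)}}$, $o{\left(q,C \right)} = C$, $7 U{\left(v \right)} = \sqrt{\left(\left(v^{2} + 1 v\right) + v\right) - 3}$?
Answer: $\frac{108045}{599} - \frac{2205 \sqrt{5}}{599} \approx 172.14$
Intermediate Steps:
$U{\left(v \right)} = \frac{\sqrt{-3 + v^{2} + 2 v}}{7}$ ($U{\left(v \right)} = \frac{\sqrt{\left(\left(v^{2} + 1 v\right) + v\right) - 3}}{7} = \frac{\sqrt{\left(\left(v^{2} + v\right) + v\right) - 3}}{7} = \frac{\sqrt{\left(\left(v + v^{2}\right) + v\right) - 3}}{7} = \frac{\sqrt{\left(v^{2} + 2 v\right) - 3}}{7} = \frac{\sqrt{-3 + v^{2} + 2 v}}{7}$)
$A{\left(N \right)} = \frac{1}{N + \frac{\sqrt{5}}{7}}$ ($A{\left(N \right)} = \frac{1}{N + \frac{\sqrt{-3 + \left(-4\right)^{2} + 2 \left(-4\right)}}{7}} = \frac{1}{N + \frac{\sqrt{-3 + 16 - 8}}{7}} = \frac{1}{N + \frac{\sqrt{5}}{7}}$)
$A{\left(7 \right)} 35 \cdot 36 = \frac{7}{\sqrt{5} + 7 \cdot 7} \cdot 35 \cdot 36 = \frac{7}{\sqrt{5} + 49} \cdot 35 \cdot 36 = \frac{7}{49 + \sqrt{5}} \cdot 35 \cdot 36 = \frac{245}{49 + \sqrt{5}} \cdot 36 = \frac{8820}{49 + \sqrt{5}}$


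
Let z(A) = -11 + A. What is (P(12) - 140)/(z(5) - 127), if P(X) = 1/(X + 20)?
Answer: 4479/4256 ≈ 1.0524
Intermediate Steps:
P(X) = 1/(20 + X)
(P(12) - 140)/(z(5) - 127) = (1/(20 + 12) - 140)/((-11 + 5) - 127) = (1/32 - 140)/(-6 - 127) = (1/32 - 140)/(-133) = -4479/32*(-1/133) = 4479/4256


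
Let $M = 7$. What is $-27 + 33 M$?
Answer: $204$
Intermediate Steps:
$-27 + 33 M = -27 + 33 \cdot 7 = -27 + 231 = 204$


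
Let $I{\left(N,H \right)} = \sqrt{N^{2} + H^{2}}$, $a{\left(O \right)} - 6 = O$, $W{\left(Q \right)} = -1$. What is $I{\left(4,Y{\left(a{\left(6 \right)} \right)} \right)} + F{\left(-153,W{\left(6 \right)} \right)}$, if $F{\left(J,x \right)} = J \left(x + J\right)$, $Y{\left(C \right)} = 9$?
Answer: $23562 + \sqrt{97} \approx 23572.0$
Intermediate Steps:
$a{\left(O \right)} = 6 + O$
$F{\left(J,x \right)} = J \left(J + x\right)$
$I{\left(N,H \right)} = \sqrt{H^{2} + N^{2}}$
$I{\left(4,Y{\left(a{\left(6 \right)} \right)} \right)} + F{\left(-153,W{\left(6 \right)} \right)} = \sqrt{9^{2} + 4^{2}} - 153 \left(-153 - 1\right) = \sqrt{81 + 16} - -23562 = \sqrt{97} + 23562 = 23562 + \sqrt{97}$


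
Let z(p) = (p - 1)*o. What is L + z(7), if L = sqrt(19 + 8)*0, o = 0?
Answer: 0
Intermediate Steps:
z(p) = 0 (z(p) = (p - 1)*0 = (-1 + p)*0 = 0)
L = 0 (L = sqrt(27)*0 = (3*sqrt(3))*0 = 0)
L + z(7) = 0 + 0 = 0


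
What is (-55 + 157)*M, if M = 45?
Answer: 4590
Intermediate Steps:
(-55 + 157)*M = (-55 + 157)*45 = 102*45 = 4590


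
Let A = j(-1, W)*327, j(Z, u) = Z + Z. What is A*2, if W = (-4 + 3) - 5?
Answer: -1308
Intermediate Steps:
W = -6 (W = -1 - 5 = -6)
j(Z, u) = 2*Z
A = -654 (A = (2*(-1))*327 = -2*327 = -654)
A*2 = -654*2 = -1308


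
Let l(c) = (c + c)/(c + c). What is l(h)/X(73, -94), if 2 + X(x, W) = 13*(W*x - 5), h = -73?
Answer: -1/89273 ≈ -1.1202e-5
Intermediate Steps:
l(c) = 1 (l(c) = (2*c)/((2*c)) = (2*c)*(1/(2*c)) = 1)
X(x, W) = -67 + 13*W*x (X(x, W) = -2 + 13*(W*x - 5) = -2 + 13*(-5 + W*x) = -2 + (-65 + 13*W*x) = -67 + 13*W*x)
l(h)/X(73, -94) = 1/(-67 + 13*(-94)*73) = 1/(-67 - 89206) = 1/(-89273) = 1*(-1/89273) = -1/89273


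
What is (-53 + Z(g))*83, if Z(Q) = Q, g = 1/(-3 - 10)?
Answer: -57270/13 ≈ -4405.4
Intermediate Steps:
g = -1/13 (g = 1/(-13) = -1/13 ≈ -0.076923)
(-53 + Z(g))*83 = (-53 - 1/13)*83 = -690/13*83 = -57270/13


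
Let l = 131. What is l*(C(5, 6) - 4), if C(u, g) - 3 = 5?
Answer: 524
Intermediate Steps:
C(u, g) = 8 (C(u, g) = 3 + 5 = 8)
l*(C(5, 6) - 4) = 131*(8 - 4) = 131*4 = 524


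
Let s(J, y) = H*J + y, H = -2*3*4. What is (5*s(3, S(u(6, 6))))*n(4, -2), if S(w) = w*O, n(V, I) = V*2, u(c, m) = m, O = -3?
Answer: -3600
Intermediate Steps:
n(V, I) = 2*V
S(w) = -3*w (S(w) = w*(-3) = -3*w)
H = -24 (H = -6*4 = -24)
s(J, y) = y - 24*J (s(J, y) = -24*J + y = y - 24*J)
(5*s(3, S(u(6, 6))))*n(4, -2) = (5*(-3*6 - 24*3))*(2*4) = (5*(-18 - 72))*8 = (5*(-90))*8 = -450*8 = -3600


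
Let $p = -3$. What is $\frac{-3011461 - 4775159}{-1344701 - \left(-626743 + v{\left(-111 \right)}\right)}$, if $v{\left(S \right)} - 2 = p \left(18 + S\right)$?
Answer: $\frac{2595540}{239413} \approx 10.841$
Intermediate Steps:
$v{\left(S \right)} = -52 - 3 S$ ($v{\left(S \right)} = 2 - 3 \left(18 + S\right) = 2 - \left(54 + 3 S\right) = -52 - 3 S$)
$\frac{-3011461 - 4775159}{-1344701 - \left(-626743 + v{\left(-111 \right)}\right)} = \frac{-3011461 - 4775159}{-1344701 + \left(626743 - \left(-52 - -333\right)\right)} = - \frac{7786620}{-1344701 + \left(626743 - \left(-52 + 333\right)\right)} = - \frac{7786620}{-1344701 + \left(626743 - 281\right)} = - \frac{7786620}{-1344701 + 626462} = - \frac{7786620}{-718239} = \left(-7786620\right) \left(- \frac{1}{718239}\right) = \frac{2595540}{239413}$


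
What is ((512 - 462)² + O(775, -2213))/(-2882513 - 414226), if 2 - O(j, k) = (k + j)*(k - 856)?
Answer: 1470240/1098913 ≈ 1.3379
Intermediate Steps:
O(j, k) = 2 - (-856 + k)*(j + k) (O(j, k) = 2 - (k + j)*(k - 856) = 2 - (j + k)*(-856 + k) = 2 - (-856 + k)*(j + k))
((512 - 462)² + O(775, -2213))/(-2882513 - 414226) = ((512 - 462)² + (2 - 1*(-2213)² + 856*775 + 856*(-2213) - 1*775*(-2213)))/(-2882513 - 414226) = (50² + (2 - 1*4897369 + 663400 - 1894328 + 1715075))/(-3296739) = (2500 + (2 - 4897369 + 663400 - 1894328 + 1715075))*(-1/3296739) = (2500 - 4413220)*(-1/3296739) = -4410720*(-1/3296739) = 1470240/1098913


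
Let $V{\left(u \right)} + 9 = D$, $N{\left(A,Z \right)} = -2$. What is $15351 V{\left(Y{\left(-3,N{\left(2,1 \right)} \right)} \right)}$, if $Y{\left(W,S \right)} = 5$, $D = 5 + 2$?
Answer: $-30702$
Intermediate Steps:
$D = 7$
$V{\left(u \right)} = -2$ ($V{\left(u \right)} = -9 + 7 = -2$)
$15351 V{\left(Y{\left(-3,N{\left(2,1 \right)} \right)} \right)} = 15351 \left(-2\right) = -30702$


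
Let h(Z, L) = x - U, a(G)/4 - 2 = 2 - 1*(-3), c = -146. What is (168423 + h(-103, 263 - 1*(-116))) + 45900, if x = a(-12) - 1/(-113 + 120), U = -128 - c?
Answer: 1500330/7 ≈ 2.1433e+5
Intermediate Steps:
U = 18 (U = -128 - 1*(-146) = -128 + 146 = 18)
a(G) = 28 (a(G) = 8 + 4*(2 - 1*(-3)) = 8 + 4*(2 + 3) = 8 + 4*5 = 8 + 20 = 28)
x = 195/7 (x = 28 - 1/(-113 + 120) = 28 - 1/7 = 28 - 1*⅐ = 28 - ⅐ = 195/7 ≈ 27.857)
h(Z, L) = 69/7 (h(Z, L) = 195/7 - 1*18 = 195/7 - 18 = 69/7)
(168423 + h(-103, 263 - 1*(-116))) + 45900 = (168423 + 69/7) + 45900 = 1179030/7 + 45900 = 1500330/7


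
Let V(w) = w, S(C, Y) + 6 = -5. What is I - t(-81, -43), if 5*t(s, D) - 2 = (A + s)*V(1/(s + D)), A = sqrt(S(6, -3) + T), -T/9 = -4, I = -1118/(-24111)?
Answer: -1779701/3737205 ≈ -0.47621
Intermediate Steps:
S(C, Y) = -11 (S(C, Y) = -6 - 5 = -11)
I = 1118/24111 (I = -1118*(-1/24111) = 1118/24111 ≈ 0.046369)
T = 36 (T = -9*(-4) = 36)
A = 5 (A = sqrt(-11 + 36) = sqrt(25) = 5)
t(s, D) = 2/5 + (5 + s)/(5*(D + s)) (t(s, D) = 2/5 + ((5 + s)/(s + D))/5 = 2/5 + ((5 + s)/(D + s))/5 = 2/5 + (5 + s)/(5*(D + s)))
I - t(-81, -43) = 1118/24111 - (5 + 2*(-43) + 3*(-81))/(5*(-43 - 81)) = 1118/24111 - (5 - 86 - 243)/(5*(-124)) = 1118/24111 - (-1)*(-324)/(5*124) = 1118/24111 - 1*81/155 = 1118/24111 - 81/155 = -1779701/3737205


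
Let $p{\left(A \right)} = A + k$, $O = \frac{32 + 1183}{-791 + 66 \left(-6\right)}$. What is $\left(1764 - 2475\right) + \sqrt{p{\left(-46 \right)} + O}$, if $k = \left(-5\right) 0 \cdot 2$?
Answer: $-711 + \frac{i \sqrt{66254779}}{1187} \approx -711.0 + 6.8574 i$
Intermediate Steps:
$k = 0$ ($k = 0 \cdot 2 = 0$)
$O = - \frac{1215}{1187}$ ($O = \frac{1215}{-791 - 396} = \frac{1215}{-1187} = 1215 \left(- \frac{1}{1187}\right) = - \frac{1215}{1187} \approx -1.0236$)
$p{\left(A \right)} = A$ ($p{\left(A \right)} = A + 0 = A$)
$\left(1764 - 2475\right) + \sqrt{p{\left(-46 \right)} + O} = \left(1764 - 2475\right) + \sqrt{-46 - \frac{1215}{1187}} = \left(1764 - 2475\right) + \sqrt{- \frac{55817}{1187}} = -711 + \frac{i \sqrt{66254779}}{1187}$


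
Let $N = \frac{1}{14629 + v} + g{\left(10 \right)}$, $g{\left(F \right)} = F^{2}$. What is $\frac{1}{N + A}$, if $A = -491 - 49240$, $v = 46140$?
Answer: $- \frac{60769}{3016026238} \approx -2.0149 \cdot 10^{-5}$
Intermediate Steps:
$A = -49731$ ($A = -491 - 49240 = -49731$)
$N = \frac{6076901}{60769}$ ($N = \frac{1}{14629 + 46140} + 10^{2} = \frac{1}{60769} + 100 = \frac{6076901}{60769} \approx 100.0$)
$\frac{1}{N + A} = \frac{1}{\frac{6076901}{60769} - 49731} = \frac{1}{- \frac{3016026238}{60769}} = - \frac{60769}{3016026238}$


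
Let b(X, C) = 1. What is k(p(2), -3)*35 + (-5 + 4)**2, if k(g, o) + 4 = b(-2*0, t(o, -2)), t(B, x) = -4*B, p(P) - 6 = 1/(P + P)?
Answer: -104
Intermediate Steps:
p(P) = 6 + 1/(2*P) (p(P) = 6 + 1/(P + P) = 6 + 1/(2*P))
k(g, o) = -3 (k(g, o) = -4 + 1 = -3)
k(p(2), -3)*35 + (-5 + 4)**2 = -3*35 + (-5 + 4)**2 = -105 + (-1)**2 = -105 + 1 = -104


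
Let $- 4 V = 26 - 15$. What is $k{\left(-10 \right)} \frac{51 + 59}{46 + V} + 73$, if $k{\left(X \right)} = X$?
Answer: $\frac{8229}{173} \approx 47.566$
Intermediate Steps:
$V = - \frac{11}{4}$ ($V = - \frac{26 - 15}{4} = \left(- \frac{1}{4}\right) 11 = - \frac{11}{4} \approx -2.75$)
$k{\left(-10 \right)} \frac{51 + 59}{46 + V} + 73 = - 10 \frac{51 + 59}{46 - \frac{11}{4}} + 73 = - 10 \frac{110}{\frac{173}{4}} + 73 = - 10 \cdot 110 \cdot \frac{4}{173} + 73 = \left(-10\right) \frac{440}{173} + 73 = - \frac{4400}{173} + 73 = \frac{8229}{173}$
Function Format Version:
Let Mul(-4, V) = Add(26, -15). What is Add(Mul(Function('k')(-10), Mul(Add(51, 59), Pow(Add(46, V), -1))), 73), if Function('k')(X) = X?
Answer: Rational(8229, 173) ≈ 47.566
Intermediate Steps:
V = Rational(-11, 4) (V = Mul(Rational(-1, 4), Add(26, -15)) = Mul(Rational(-1, 4), 11) = Rational(-11, 4) ≈ -2.7500)
Add(Mul(Function('k')(-10), Mul(Add(51, 59), Pow(Add(46, V), -1))), 73) = Add(Mul(-10, Mul(Add(51, 59), Pow(Add(46, Rational(-11, 4)), -1))), 73) = Add(Mul(-10, Mul(110, Pow(Rational(173, 4), -1))), 73) = Add(Mul(-10, Mul(110, Rational(4, 173))), 73) = Add(Mul(-10, Rational(440, 173)), 73) = Add(Rational(-4400, 173), 73) = Rational(8229, 173)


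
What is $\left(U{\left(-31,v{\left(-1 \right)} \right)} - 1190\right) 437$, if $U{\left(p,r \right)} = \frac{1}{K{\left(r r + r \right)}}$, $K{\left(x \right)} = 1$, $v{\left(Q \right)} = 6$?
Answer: $-519593$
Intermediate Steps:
$U{\left(p,r \right)} = 1$ ($U{\left(p,r \right)} = 1^{-1} = 1$)
$\left(U{\left(-31,v{\left(-1 \right)} \right)} - 1190\right) 437 = \left(1 - 1190\right) 437 = \left(-1189\right) 437 = -519593$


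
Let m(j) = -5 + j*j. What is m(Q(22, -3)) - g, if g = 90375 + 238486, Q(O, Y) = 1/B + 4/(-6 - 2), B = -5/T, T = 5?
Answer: -1315455/4 ≈ -3.2886e+5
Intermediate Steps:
B = -1 (B = -5/5 = -5*⅕ = -1)
Q(O, Y) = -3/2 (Q(O, Y) = 1/(-1) + 4/(-6 - 2) = 1*(-1) + 4/(-8) = -1 + 4*(-⅛) = -1 - ½ = -3/2)
m(j) = -5 + j²
g = 328861
m(Q(22, -3)) - g = (-5 + (-3/2)²) - 1*328861 = (-5 + 9/4) - 328861 = -11/4 - 328861 = -1315455/4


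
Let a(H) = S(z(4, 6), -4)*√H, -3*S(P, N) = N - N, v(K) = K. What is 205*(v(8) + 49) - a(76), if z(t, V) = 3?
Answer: 11685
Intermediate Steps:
S(P, N) = 0 (S(P, N) = -(N - N)/3 = -⅓*0 = 0)
a(H) = 0 (a(H) = 0*√H = 0)
205*(v(8) + 49) - a(76) = 205*(8 + 49) - 1*0 = 205*57 + 0 = 11685 + 0 = 11685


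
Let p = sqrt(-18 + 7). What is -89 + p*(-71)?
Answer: -89 - 71*I*sqrt(11) ≈ -89.0 - 235.48*I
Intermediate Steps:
p = I*sqrt(11) (p = sqrt(-11) = I*sqrt(11) ≈ 3.3166*I)
-89 + p*(-71) = -89 + (I*sqrt(11))*(-71) = -89 - 71*I*sqrt(11)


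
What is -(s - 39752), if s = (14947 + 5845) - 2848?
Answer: 21808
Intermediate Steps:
s = 17944 (s = 20792 - 2848 = 17944)
-(s - 39752) = -(17944 - 39752) = -1*(-21808) = 21808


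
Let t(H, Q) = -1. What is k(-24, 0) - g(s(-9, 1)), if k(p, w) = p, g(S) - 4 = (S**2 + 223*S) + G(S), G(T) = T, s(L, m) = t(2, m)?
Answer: 195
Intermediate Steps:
s(L, m) = -1
g(S) = 4 + S**2 + 224*S (g(S) = 4 + ((S**2 + 223*S) + S) = 4 + (S**2 + 224*S) = 4 + S**2 + 224*S)
k(-24, 0) - g(s(-9, 1)) = -24 - (4 + (-1)**2 + 224*(-1)) = -24 - (4 + 1 - 224) = -24 - 1*(-219) = -24 + 219 = 195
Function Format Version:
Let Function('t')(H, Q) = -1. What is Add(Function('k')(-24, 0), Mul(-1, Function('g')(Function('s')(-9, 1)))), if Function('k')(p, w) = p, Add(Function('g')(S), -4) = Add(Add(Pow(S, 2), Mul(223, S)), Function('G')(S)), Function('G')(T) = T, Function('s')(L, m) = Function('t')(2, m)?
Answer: 195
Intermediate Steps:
Function('s')(L, m) = -1
Function('g')(S) = Add(4, Pow(S, 2), Mul(224, S)) (Function('g')(S) = Add(4, Add(Add(Pow(S, 2), Mul(223, S)), S)) = Add(4, Add(Pow(S, 2), Mul(224, S))) = Add(4, Pow(S, 2), Mul(224, S)))
Add(Function('k')(-24, 0), Mul(-1, Function('g')(Function('s')(-9, 1)))) = Add(-24, Mul(-1, Add(4, Pow(-1, 2), Mul(224, -1)))) = Add(-24, Mul(-1, Add(4, 1, -224))) = Add(-24, Mul(-1, -219)) = Add(-24, 219) = 195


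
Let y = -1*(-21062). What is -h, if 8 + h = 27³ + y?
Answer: -40737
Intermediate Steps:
y = 21062
h = 40737 (h = -8 + (27³ + 21062) = -8 + (19683 + 21062) = -8 + 40745 = 40737)
-h = -1*40737 = -40737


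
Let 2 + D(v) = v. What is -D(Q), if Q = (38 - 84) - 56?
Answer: 104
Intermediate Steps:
Q = -102 (Q = -46 - 56 = -102)
D(v) = -2 + v
-D(Q) = -(-2 - 102) = -1*(-104) = 104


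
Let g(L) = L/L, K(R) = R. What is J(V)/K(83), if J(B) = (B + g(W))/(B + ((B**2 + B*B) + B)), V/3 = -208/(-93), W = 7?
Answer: 31/34528 ≈ 0.00089782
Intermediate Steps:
g(L) = 1
V = 208/31 (V = 3*(-208/(-93)) = 3*(-208*(-1/93)) = 3*(208/93) = 208/31 ≈ 6.7097)
J(B) = (1 + B)/(2*B + 2*B**2) (J(B) = (B + 1)/(B + ((B**2 + B*B) + B)) = (1 + B)/(B + ((B**2 + B**2) + B)) = (1 + B)/(B + (2*B**2 + B)) = (1 + B)/(B + (B + 2*B**2)) = (1 + B)/(2*B + 2*B**2))
J(V)/K(83) = (1/(2*(208/31)))/83 = ((1/2)*(31/208))*(1/83) = (31/416)*(1/83) = 31/34528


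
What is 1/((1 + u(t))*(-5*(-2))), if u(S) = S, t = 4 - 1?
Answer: 1/40 ≈ 0.025000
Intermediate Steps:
t = 3
1/((1 + u(t))*(-5*(-2))) = 1/((1 + 3)*(-5*(-2))) = 1/(4*10) = 1/40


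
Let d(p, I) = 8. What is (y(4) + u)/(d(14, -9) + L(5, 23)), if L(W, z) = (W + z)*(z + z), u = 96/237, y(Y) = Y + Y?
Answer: 83/12798 ≈ 0.0064854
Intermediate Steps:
y(Y) = 2*Y
u = 32/79 (u = 96*(1/237) = 32/79 ≈ 0.40506)
L(W, z) = 2*z*(W + z) (L(W, z) = (W + z)*(2*z) = 2*z*(W + z))
(y(4) + u)/(d(14, -9) + L(5, 23)) = (2*4 + 32/79)/(8 + 2*23*(5 + 23)) = (8 + 32/79)/(8 + 2*23*28) = 664/(79*(8 + 1288)) = (664/79)/1296 = (664/79)*(1/1296) = 83/12798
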